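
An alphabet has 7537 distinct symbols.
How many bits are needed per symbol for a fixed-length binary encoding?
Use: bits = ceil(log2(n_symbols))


log2(7537) = 12.8798
Bracket: 2^12 = 4096 < 7537 <= 2^13 = 8192
So ceil(log2(7537)) = 13

bits = ceil(log2(7537)) = ceil(12.8798) = 13 bits


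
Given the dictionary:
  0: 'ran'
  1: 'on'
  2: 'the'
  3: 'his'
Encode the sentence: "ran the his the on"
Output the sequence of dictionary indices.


Look up each word in the dictionary:
  'ran' -> 0
  'the' -> 2
  'his' -> 3
  'the' -> 2
  'on' -> 1

Encoded: [0, 2, 3, 2, 1]


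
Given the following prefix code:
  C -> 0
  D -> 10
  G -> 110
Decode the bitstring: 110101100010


Decoding step by step:
Bits 110 -> G
Bits 10 -> D
Bits 110 -> G
Bits 0 -> C
Bits 0 -> C
Bits 10 -> D


Decoded message: GDGCCD


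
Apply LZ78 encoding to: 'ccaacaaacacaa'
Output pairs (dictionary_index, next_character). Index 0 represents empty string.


LZ78 encoding steps:
Dictionary: {0: ''}
Step 1: w='' (idx 0), next='c' -> output (0, 'c'), add 'c' as idx 1
Step 2: w='c' (idx 1), next='a' -> output (1, 'a'), add 'ca' as idx 2
Step 3: w='' (idx 0), next='a' -> output (0, 'a'), add 'a' as idx 3
Step 4: w='ca' (idx 2), next='a' -> output (2, 'a'), add 'caa' as idx 4
Step 5: w='a' (idx 3), next='c' -> output (3, 'c'), add 'ac' as idx 5
Step 6: w='ac' (idx 5), next='a' -> output (5, 'a'), add 'aca' as idx 6
Step 7: w='a' (idx 3), end of input -> output (3, '')


Encoded: [(0, 'c'), (1, 'a'), (0, 'a'), (2, 'a'), (3, 'c'), (5, 'a'), (3, '')]


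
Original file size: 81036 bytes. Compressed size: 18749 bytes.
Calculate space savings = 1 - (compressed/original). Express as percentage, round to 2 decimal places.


ratio = compressed/original = 18749/81036 = 0.231366
savings = 1 - ratio = 1 - 0.231366 = 0.768634
as a percentage: 0.768634 * 100 = 76.86%

Space savings = 1 - 18749/81036 = 76.86%


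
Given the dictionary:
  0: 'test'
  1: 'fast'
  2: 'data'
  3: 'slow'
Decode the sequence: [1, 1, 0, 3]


Look up each index in the dictionary:
  1 -> 'fast'
  1 -> 'fast'
  0 -> 'test'
  3 -> 'slow'

Decoded: "fast fast test slow"


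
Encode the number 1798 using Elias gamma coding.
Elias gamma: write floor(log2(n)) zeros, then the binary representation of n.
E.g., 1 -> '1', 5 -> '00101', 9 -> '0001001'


num_bits = floor(log2(1798)) + 1 = 11
leading_zeros = num_bits - 1 = 10
binary(1798) = 11100000110

Elias gamma(1798) = '0000000000' + '11100000110' = 000000000011100000110 (21 bits)


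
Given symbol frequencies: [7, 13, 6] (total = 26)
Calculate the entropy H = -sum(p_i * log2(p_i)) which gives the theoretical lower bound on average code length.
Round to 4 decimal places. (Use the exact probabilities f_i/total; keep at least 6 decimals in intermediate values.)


Per-symbol terms -p_i * log2(p_i) with p_i = f_i/26:
  p = 7/26 = 0.269231: log2(p) = -1.893085, -p*log2(p) = 0.509677
  p = 13/26 = 0.500000: log2(p) = -1.000000, -p*log2(p) = 0.500000
  p = 6/26 = 0.230769: log2(p) = -2.115477, -p*log2(p) = 0.488187
H = 0.509677 + 0.500000 + 0.488187 = 1.497864

H = 1.4979 bits/symbol


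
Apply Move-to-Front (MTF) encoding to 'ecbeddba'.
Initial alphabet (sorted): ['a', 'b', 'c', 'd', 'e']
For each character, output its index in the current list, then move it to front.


MTF encoding:
'e': index 4 in ['a', 'b', 'c', 'd', 'e'] -> ['e', 'a', 'b', 'c', 'd']
'c': index 3 in ['e', 'a', 'b', 'c', 'd'] -> ['c', 'e', 'a', 'b', 'd']
'b': index 3 in ['c', 'e', 'a', 'b', 'd'] -> ['b', 'c', 'e', 'a', 'd']
'e': index 2 in ['b', 'c', 'e', 'a', 'd'] -> ['e', 'b', 'c', 'a', 'd']
'd': index 4 in ['e', 'b', 'c', 'a', 'd'] -> ['d', 'e', 'b', 'c', 'a']
'd': index 0 in ['d', 'e', 'b', 'c', 'a'] -> ['d', 'e', 'b', 'c', 'a']
'b': index 2 in ['d', 'e', 'b', 'c', 'a'] -> ['b', 'd', 'e', 'c', 'a']
'a': index 4 in ['b', 'd', 'e', 'c', 'a'] -> ['a', 'b', 'd', 'e', 'c']


Output: [4, 3, 3, 2, 4, 0, 2, 4]


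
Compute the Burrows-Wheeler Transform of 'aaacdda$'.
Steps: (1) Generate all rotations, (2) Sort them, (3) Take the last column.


Rotations (sorted):
  0: $aaacdda -> last char: a
  1: a$aaacdd -> last char: d
  2: aaacdda$ -> last char: $
  3: aacdda$a -> last char: a
  4: acdda$aa -> last char: a
  5: cdda$aaa -> last char: a
  6: da$aaacd -> last char: d
  7: dda$aaac -> last char: c


BWT = ad$aaadc


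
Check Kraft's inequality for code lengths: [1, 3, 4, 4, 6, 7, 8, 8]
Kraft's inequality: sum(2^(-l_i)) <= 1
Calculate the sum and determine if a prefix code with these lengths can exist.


Sum = 2^(-1) + 2^(-3) + 2^(-4) + 2^(-4) + 2^(-6) + 2^(-7) + 2^(-8) + 2^(-8)
    = 0.5 + 0.125 + 0.0625 + 0.0625 + 0.015625 + 0.0078125 + 0.00390625 + 0.00390625
    = 200/256 = 0.78125
Since 0.78125 <= 1, Kraft's inequality IS satisfied.
A prefix code with these lengths CAN exist.

Kraft sum = 0.78125. Satisfied.


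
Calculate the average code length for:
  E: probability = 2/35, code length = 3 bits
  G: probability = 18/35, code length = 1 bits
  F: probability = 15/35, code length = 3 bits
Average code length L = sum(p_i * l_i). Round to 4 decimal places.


Weighted contributions p_i * l_i:
  E: (2/35) * 3 = 6/35
  G: (18/35) * 1 = 18/35
  F: (15/35) * 3 = 45/35
Sum = (6 + 18 + 45)/35 = 69/35

L = 69/35 = 1.9714 bits/symbol


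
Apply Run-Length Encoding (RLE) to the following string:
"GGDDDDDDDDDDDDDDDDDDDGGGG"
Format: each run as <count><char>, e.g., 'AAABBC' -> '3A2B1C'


Scanning runs left to right:
  i=0: run of 'G' x 2 -> '2G'
  i=2: run of 'D' x 19 -> '19D'
  i=21: run of 'G' x 4 -> '4G'

RLE = 2G19D4G


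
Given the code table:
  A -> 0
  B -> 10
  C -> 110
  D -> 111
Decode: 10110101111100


Decoding:
10 -> B
110 -> C
10 -> B
111 -> D
110 -> C
0 -> A


Result: BCBDCA


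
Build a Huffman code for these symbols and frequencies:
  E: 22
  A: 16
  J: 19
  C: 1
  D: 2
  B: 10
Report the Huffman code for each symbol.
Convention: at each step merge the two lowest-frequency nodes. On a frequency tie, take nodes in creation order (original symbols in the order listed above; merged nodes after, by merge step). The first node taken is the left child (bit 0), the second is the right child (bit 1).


Huffman tree construction:
Step 1: Merge C(1) + D(2) = 3
Step 2: Merge (C+D)(3) + B(10) = 13
Step 3: Merge ((C+D)+B)(13) + A(16) = 29
Step 4: Merge J(19) + E(22) = 41
Step 5: Merge (((C+D)+B)+A)(29) + (J+E)(41) = 70
Read each symbol's code off the tree from the root (left child = 0, right child = 1).

Codes:
  E: 11 (length 2)
  A: 01 (length 2)
  J: 10 (length 2)
  C: 0000 (length 4)
  D: 0001 (length 4)
  B: 001 (length 3)
Average code length: 156/70 = 2.2286 bits/symbol


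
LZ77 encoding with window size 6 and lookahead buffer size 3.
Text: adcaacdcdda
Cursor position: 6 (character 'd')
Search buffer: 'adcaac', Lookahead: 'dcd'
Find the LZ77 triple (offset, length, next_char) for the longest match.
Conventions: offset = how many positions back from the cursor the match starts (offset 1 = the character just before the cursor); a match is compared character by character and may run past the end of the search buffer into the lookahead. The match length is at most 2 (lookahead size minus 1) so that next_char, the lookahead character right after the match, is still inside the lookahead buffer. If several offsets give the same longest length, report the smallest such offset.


Try each offset into the search buffer:
  offset=1 (pos 5, char 'c'): match length 0
  offset=2 (pos 4, char 'a'): match length 0
  offset=3 (pos 3, char 'a'): match length 0
  offset=4 (pos 2, char 'c'): match length 0
  offset=5 (pos 1, char 'd'): match length 2
  offset=6 (pos 0, char 'a'): match length 0
Longest match has length 2 at offset 5.
next_char = character at position 6 + 2 = 8 -> 'd'

Best match: offset=5, length=2 (matching 'dc' starting at position 1)
LZ77 triple: (5, 2, 'd')


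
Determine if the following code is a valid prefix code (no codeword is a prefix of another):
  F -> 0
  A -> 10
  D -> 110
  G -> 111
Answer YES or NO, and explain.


Checking each pair (does one codeword prefix another?):
  F='0' vs A='10': no prefix
  F='0' vs D='110': no prefix
  F='0' vs G='111': no prefix
  A='10' vs F='0': no prefix
  A='10' vs D='110': no prefix
  A='10' vs G='111': no prefix
  D='110' vs F='0': no prefix
  D='110' vs A='10': no prefix
  D='110' vs G='111': no prefix
  G='111' vs F='0': no prefix
  G='111' vs A='10': no prefix
  G='111' vs D='110': no prefix
No violation found over all pairs.

YES -- this is a valid prefix code. No codeword is a prefix of any other codeword.


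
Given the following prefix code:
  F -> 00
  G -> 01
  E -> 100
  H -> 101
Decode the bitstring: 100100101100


Decoding step by step:
Bits 100 -> E
Bits 100 -> E
Bits 101 -> H
Bits 100 -> E


Decoded message: EEHE


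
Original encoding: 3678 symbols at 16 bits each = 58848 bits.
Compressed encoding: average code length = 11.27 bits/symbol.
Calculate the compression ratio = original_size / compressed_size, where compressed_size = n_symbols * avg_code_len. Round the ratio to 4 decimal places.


original_size = n_symbols * orig_bits = 3678 * 16 = 58848 bits
compressed_size = n_symbols * avg_code_len = 3678 * 11.27 = 41451.06 bits
ratio = original_size / compressed_size = 58848 / 41451.06 = 1.4197

Compression ratio = 1.4197


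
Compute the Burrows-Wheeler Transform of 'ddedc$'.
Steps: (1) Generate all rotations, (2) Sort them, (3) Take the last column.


Rotations (sorted):
  0: $ddedc -> last char: c
  1: c$dded -> last char: d
  2: dc$dde -> last char: e
  3: ddedc$ -> last char: $
  4: dedc$d -> last char: d
  5: edc$dd -> last char: d


BWT = cde$dd


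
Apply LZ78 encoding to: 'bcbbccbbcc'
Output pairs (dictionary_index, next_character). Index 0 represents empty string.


LZ78 encoding steps:
Dictionary: {0: ''}
Step 1: w='' (idx 0), next='b' -> output (0, 'b'), add 'b' as idx 1
Step 2: w='' (idx 0), next='c' -> output (0, 'c'), add 'c' as idx 2
Step 3: w='b' (idx 1), next='b' -> output (1, 'b'), add 'bb' as idx 3
Step 4: w='c' (idx 2), next='c' -> output (2, 'c'), add 'cc' as idx 4
Step 5: w='bb' (idx 3), next='c' -> output (3, 'c'), add 'bbc' as idx 5
Step 6: w='c' (idx 2), end of input -> output (2, '')


Encoded: [(0, 'b'), (0, 'c'), (1, 'b'), (2, 'c'), (3, 'c'), (2, '')]


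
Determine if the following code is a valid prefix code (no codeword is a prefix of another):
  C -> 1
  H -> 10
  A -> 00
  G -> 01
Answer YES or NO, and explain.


Checking each pair (does one codeword prefix another?):
  C='1' vs H='10': prefix -- VIOLATION

NO -- this is NOT a valid prefix code. C (1) is a prefix of H (10).


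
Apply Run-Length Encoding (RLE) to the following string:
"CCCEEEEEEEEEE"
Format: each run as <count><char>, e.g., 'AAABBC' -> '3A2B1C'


Scanning runs left to right:
  i=0: run of 'C' x 3 -> '3C'
  i=3: run of 'E' x 10 -> '10E'

RLE = 3C10E


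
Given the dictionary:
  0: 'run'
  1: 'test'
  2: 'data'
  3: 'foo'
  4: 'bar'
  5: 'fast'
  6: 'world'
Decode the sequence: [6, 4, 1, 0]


Look up each index in the dictionary:
  6 -> 'world'
  4 -> 'bar'
  1 -> 'test'
  0 -> 'run'

Decoded: "world bar test run"


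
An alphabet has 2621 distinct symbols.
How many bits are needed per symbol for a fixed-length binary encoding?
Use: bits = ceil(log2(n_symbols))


log2(2621) = 11.3559
Bracket: 2^11 = 2048 < 2621 <= 2^12 = 4096
So ceil(log2(2621)) = 12

bits = ceil(log2(2621)) = ceil(11.3559) = 12 bits


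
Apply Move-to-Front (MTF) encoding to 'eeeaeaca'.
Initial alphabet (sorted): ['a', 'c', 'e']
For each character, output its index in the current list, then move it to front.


MTF encoding:
'e': index 2 in ['a', 'c', 'e'] -> ['e', 'a', 'c']
'e': index 0 in ['e', 'a', 'c'] -> ['e', 'a', 'c']
'e': index 0 in ['e', 'a', 'c'] -> ['e', 'a', 'c']
'a': index 1 in ['e', 'a', 'c'] -> ['a', 'e', 'c']
'e': index 1 in ['a', 'e', 'c'] -> ['e', 'a', 'c']
'a': index 1 in ['e', 'a', 'c'] -> ['a', 'e', 'c']
'c': index 2 in ['a', 'e', 'c'] -> ['c', 'a', 'e']
'a': index 1 in ['c', 'a', 'e'] -> ['a', 'c', 'e']


Output: [2, 0, 0, 1, 1, 1, 2, 1]


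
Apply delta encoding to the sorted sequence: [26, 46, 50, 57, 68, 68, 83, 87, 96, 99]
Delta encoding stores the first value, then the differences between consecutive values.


First value: 26
Deltas:
  46 - 26 = 20
  50 - 46 = 4
  57 - 50 = 7
  68 - 57 = 11
  68 - 68 = 0
  83 - 68 = 15
  87 - 83 = 4
  96 - 87 = 9
  99 - 96 = 3


Delta encoded: [26, 20, 4, 7, 11, 0, 15, 4, 9, 3]


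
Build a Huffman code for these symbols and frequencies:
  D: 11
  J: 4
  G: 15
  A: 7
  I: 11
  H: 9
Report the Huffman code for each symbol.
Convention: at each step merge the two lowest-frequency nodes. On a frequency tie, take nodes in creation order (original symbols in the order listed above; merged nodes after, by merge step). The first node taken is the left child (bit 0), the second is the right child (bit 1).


Huffman tree construction:
Step 1: Merge J(4) + A(7) = 11
Step 2: Merge H(9) + D(11) = 20
Step 3: Merge I(11) + (J+A)(11) = 22
Step 4: Merge G(15) + (H+D)(20) = 35
Step 5: Merge (I+(J+A))(22) + (G+(H+D))(35) = 57
Read each symbol's code off the tree from the root (left child = 0, right child = 1).

Codes:
  D: 111 (length 3)
  J: 010 (length 3)
  G: 10 (length 2)
  A: 011 (length 3)
  I: 00 (length 2)
  H: 110 (length 3)
Average code length: 145/57 = 2.5439 bits/symbol


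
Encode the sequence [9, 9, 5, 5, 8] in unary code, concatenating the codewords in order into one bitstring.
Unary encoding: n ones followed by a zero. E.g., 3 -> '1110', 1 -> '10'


Encode each number as n ones followed by a terminating 0:
  9 -> 1111111110 (10 bits)
  9 -> 1111111110 (10 bits)
  5 -> 111110 (6 bits)
  5 -> 111110 (6 bits)
  8 -> 111111110 (9 bits)
Total length = 10 + 10 + 6 + 6 + 9 = 41 bits.

Unary([9, 9, 5, 5, 8]) = 11111111101111111110111110111110111111110 (41 bits)


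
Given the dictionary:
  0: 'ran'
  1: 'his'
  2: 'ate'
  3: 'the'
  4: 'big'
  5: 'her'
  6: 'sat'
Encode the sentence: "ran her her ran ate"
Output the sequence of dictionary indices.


Look up each word in the dictionary:
  'ran' -> 0
  'her' -> 5
  'her' -> 5
  'ran' -> 0
  'ate' -> 2

Encoded: [0, 5, 5, 0, 2]


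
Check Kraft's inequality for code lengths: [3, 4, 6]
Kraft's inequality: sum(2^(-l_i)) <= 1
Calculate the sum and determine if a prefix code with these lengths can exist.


Sum = 2^(-3) + 2^(-4) + 2^(-6)
    = 0.125 + 0.0625 + 0.015625
    = 13/64 = 0.203125
Since 0.203125 <= 1, Kraft's inequality IS satisfied.
A prefix code with these lengths CAN exist.

Kraft sum = 0.203125. Satisfied.


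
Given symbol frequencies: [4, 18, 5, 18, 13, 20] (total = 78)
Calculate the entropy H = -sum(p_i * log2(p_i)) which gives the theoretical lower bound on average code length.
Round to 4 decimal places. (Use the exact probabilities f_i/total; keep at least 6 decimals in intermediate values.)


Per-symbol terms -p_i * log2(p_i) with p_i = f_i/78:
  p = 4/78 = 0.051282: log2(p) = -4.285402, -p*log2(p) = 0.219764
  p = 18/78 = 0.230769: log2(p) = -2.115477, -p*log2(p) = 0.488187
  p = 5/78 = 0.064103: log2(p) = -3.963474, -p*log2(p) = 0.254069
  p = 18/78 = 0.230769: log2(p) = -2.115477, -p*log2(p) = 0.488187
  p = 13/78 = 0.166667: log2(p) = -2.584963, -p*log2(p) = 0.430827
  p = 20/78 = 0.256410: log2(p) = -1.963474, -p*log2(p) = 0.503455
H = 0.219764 + 0.488187 + 0.254069 + 0.488187 + 0.430827 + 0.503455 = 2.384489

H = 2.3845 bits/symbol


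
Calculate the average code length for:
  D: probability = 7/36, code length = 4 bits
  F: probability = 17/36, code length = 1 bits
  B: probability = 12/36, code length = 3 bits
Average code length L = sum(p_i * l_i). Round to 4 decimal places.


Weighted contributions p_i * l_i:
  D: (7/36) * 4 = 28/36
  F: (17/36) * 1 = 17/36
  B: (12/36) * 3 = 36/36
Sum = (28 + 17 + 36)/36 = 81/36

L = 81/36 = 2.2500 bits/symbol


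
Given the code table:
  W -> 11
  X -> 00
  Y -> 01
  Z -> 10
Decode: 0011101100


Decoding:
00 -> X
11 -> W
10 -> Z
11 -> W
00 -> X


Result: XWZWX


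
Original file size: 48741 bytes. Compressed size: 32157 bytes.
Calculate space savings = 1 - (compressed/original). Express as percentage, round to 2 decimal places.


ratio = compressed/original = 32157/48741 = 0.659753
savings = 1 - ratio = 1 - 0.659753 = 0.340247
as a percentage: 0.340247 * 100 = 34.02%

Space savings = 1 - 32157/48741 = 34.02%


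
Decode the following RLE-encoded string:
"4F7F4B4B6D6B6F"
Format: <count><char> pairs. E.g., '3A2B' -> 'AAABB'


Expanding each <count><char> pair:
  4F -> 'FFFF'
  7F -> 'FFFFFFF'
  4B -> 'BBBB'
  4B -> 'BBBB'
  6D -> 'DDDDDD'
  6B -> 'BBBBBB'
  6F -> 'FFFFFF'

Decoded = FFFFFFFFFFFBBBBBBBBDDDDDDBBBBBBFFFFFF


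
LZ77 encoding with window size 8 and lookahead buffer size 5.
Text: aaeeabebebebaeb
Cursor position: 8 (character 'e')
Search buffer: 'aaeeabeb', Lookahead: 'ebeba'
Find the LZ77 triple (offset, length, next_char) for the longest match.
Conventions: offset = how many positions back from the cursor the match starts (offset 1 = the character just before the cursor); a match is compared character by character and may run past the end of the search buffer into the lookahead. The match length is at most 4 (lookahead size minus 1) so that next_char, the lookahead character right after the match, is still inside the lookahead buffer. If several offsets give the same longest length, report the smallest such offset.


Try each offset into the search buffer:
  offset=1 (pos 7, char 'b'): match length 0
  offset=2 (pos 6, char 'e'): match length 4
  offset=3 (pos 5, char 'b'): match length 0
  offset=4 (pos 4, char 'a'): match length 0
  offset=5 (pos 3, char 'e'): match length 1
  offset=6 (pos 2, char 'e'): match length 1
  offset=7 (pos 1, char 'a'): match length 0
  offset=8 (pos 0, char 'a'): match length 0
Longest match has length 4 at offset 2.
next_char = character at position 8 + 4 = 12 -> 'a'

Best match: offset=2, length=4 (matching 'ebeb' starting at position 6)
LZ77 triple: (2, 4, 'a')


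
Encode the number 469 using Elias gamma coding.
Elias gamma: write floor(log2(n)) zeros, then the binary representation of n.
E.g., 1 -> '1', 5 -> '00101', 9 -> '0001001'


num_bits = floor(log2(469)) + 1 = 9
leading_zeros = num_bits - 1 = 8
binary(469) = 111010101

Elias gamma(469) = '00000000' + '111010101' = 00000000111010101 (17 bits)


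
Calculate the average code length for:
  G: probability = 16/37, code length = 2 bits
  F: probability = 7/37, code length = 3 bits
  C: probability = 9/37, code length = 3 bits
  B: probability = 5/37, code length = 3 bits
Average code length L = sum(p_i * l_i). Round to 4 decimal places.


Weighted contributions p_i * l_i:
  G: (16/37) * 2 = 32/37
  F: (7/37) * 3 = 21/37
  C: (9/37) * 3 = 27/37
  B: (5/37) * 3 = 15/37
Sum = (32 + 21 + 27 + 15)/37 = 95/37

L = 95/37 = 2.5676 bits/symbol


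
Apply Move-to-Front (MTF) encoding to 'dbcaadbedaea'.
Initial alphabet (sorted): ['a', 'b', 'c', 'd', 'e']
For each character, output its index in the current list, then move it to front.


MTF encoding:
'd': index 3 in ['a', 'b', 'c', 'd', 'e'] -> ['d', 'a', 'b', 'c', 'e']
'b': index 2 in ['d', 'a', 'b', 'c', 'e'] -> ['b', 'd', 'a', 'c', 'e']
'c': index 3 in ['b', 'd', 'a', 'c', 'e'] -> ['c', 'b', 'd', 'a', 'e']
'a': index 3 in ['c', 'b', 'd', 'a', 'e'] -> ['a', 'c', 'b', 'd', 'e']
'a': index 0 in ['a', 'c', 'b', 'd', 'e'] -> ['a', 'c', 'b', 'd', 'e']
'd': index 3 in ['a', 'c', 'b', 'd', 'e'] -> ['d', 'a', 'c', 'b', 'e']
'b': index 3 in ['d', 'a', 'c', 'b', 'e'] -> ['b', 'd', 'a', 'c', 'e']
'e': index 4 in ['b', 'd', 'a', 'c', 'e'] -> ['e', 'b', 'd', 'a', 'c']
'd': index 2 in ['e', 'b', 'd', 'a', 'c'] -> ['d', 'e', 'b', 'a', 'c']
'a': index 3 in ['d', 'e', 'b', 'a', 'c'] -> ['a', 'd', 'e', 'b', 'c']
'e': index 2 in ['a', 'd', 'e', 'b', 'c'] -> ['e', 'a', 'd', 'b', 'c']
'a': index 1 in ['e', 'a', 'd', 'b', 'c'] -> ['a', 'e', 'd', 'b', 'c']


Output: [3, 2, 3, 3, 0, 3, 3, 4, 2, 3, 2, 1]


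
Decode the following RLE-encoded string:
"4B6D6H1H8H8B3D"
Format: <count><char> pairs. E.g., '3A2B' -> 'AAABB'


Expanding each <count><char> pair:
  4B -> 'BBBB'
  6D -> 'DDDDDD'
  6H -> 'HHHHHH'
  1H -> 'H'
  8H -> 'HHHHHHHH'
  8B -> 'BBBBBBBB'
  3D -> 'DDD'

Decoded = BBBBDDDDDDHHHHHHHHHHHHHHHBBBBBBBBDDD


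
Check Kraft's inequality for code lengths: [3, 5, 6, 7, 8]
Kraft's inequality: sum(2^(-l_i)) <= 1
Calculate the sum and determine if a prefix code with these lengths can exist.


Sum = 2^(-3) + 2^(-5) + 2^(-6) + 2^(-7) + 2^(-8)
    = 0.125 + 0.03125 + 0.015625 + 0.0078125 + 0.00390625
    = 47/256 = 0.18359375
Since 0.18359375 <= 1, Kraft's inequality IS satisfied.
A prefix code with these lengths CAN exist.

Kraft sum = 0.18359375. Satisfied.


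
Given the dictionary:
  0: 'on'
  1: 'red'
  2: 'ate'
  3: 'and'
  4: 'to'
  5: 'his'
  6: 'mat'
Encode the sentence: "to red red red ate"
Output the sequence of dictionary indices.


Look up each word in the dictionary:
  'to' -> 4
  'red' -> 1
  'red' -> 1
  'red' -> 1
  'ate' -> 2

Encoded: [4, 1, 1, 1, 2]


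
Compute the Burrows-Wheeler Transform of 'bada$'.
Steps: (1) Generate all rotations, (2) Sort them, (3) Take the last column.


Rotations (sorted):
  0: $bada -> last char: a
  1: a$bad -> last char: d
  2: ada$b -> last char: b
  3: bada$ -> last char: $
  4: da$ba -> last char: a


BWT = adb$a


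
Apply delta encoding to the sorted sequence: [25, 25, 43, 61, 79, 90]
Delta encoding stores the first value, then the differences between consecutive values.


First value: 25
Deltas:
  25 - 25 = 0
  43 - 25 = 18
  61 - 43 = 18
  79 - 61 = 18
  90 - 79 = 11


Delta encoded: [25, 0, 18, 18, 18, 11]


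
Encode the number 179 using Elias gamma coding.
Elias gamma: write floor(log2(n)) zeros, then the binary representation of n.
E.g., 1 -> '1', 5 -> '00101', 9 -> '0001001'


num_bits = floor(log2(179)) + 1 = 8
leading_zeros = num_bits - 1 = 7
binary(179) = 10110011

Elias gamma(179) = '0000000' + '10110011' = 000000010110011 (15 bits)


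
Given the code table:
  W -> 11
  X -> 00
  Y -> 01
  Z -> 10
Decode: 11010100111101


Decoding:
11 -> W
01 -> Y
01 -> Y
00 -> X
11 -> W
11 -> W
01 -> Y


Result: WYYXWWY


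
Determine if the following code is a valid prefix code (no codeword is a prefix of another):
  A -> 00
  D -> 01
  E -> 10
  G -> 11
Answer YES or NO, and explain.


Checking each pair (does one codeword prefix another?):
  A='00' vs D='01': no prefix
  A='00' vs E='10': no prefix
  A='00' vs G='11': no prefix
  D='01' vs A='00': no prefix
  D='01' vs E='10': no prefix
  D='01' vs G='11': no prefix
  E='10' vs A='00': no prefix
  E='10' vs D='01': no prefix
  E='10' vs G='11': no prefix
  G='11' vs A='00': no prefix
  G='11' vs D='01': no prefix
  G='11' vs E='10': no prefix
No violation found over all pairs.

YES -- this is a valid prefix code. No codeword is a prefix of any other codeword.


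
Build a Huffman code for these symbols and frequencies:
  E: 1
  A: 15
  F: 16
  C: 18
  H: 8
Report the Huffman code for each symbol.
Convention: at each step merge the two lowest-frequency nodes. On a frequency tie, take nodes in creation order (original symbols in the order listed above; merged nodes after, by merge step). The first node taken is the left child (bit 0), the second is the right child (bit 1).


Huffman tree construction:
Step 1: Merge E(1) + H(8) = 9
Step 2: Merge (E+H)(9) + A(15) = 24
Step 3: Merge F(16) + C(18) = 34
Step 4: Merge ((E+H)+A)(24) + (F+C)(34) = 58
Read each symbol's code off the tree from the root (left child = 0, right child = 1).

Codes:
  E: 000 (length 3)
  A: 01 (length 2)
  F: 10 (length 2)
  C: 11 (length 2)
  H: 001 (length 3)
Average code length: 125/58 = 2.1552 bits/symbol


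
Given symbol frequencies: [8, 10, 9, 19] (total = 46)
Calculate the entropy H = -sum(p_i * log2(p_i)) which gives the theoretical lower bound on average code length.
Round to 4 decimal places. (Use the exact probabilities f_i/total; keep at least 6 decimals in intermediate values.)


Per-symbol terms -p_i * log2(p_i) with p_i = f_i/46:
  p = 8/46 = 0.173913: log2(p) = -2.523562, -p*log2(p) = 0.438880
  p = 10/46 = 0.217391: log2(p) = -2.201634, -p*log2(p) = 0.478616
  p = 9/46 = 0.195652: log2(p) = -2.353637, -p*log2(p) = 0.460494
  p = 19/46 = 0.413043: log2(p) = -1.275634, -p*log2(p) = 0.526892
H = 0.438880 + 0.478616 + 0.460494 + 0.526892 = 1.904882

H = 1.9049 bits/symbol


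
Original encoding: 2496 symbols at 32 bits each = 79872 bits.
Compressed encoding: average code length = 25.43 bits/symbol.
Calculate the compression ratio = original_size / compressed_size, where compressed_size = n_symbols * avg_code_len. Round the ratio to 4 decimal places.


original_size = n_symbols * orig_bits = 2496 * 32 = 79872 bits
compressed_size = n_symbols * avg_code_len = 2496 * 25.43 = 63473.28 bits
ratio = original_size / compressed_size = 79872 / 63473.28 = 1.2584

Compression ratio = 1.2584


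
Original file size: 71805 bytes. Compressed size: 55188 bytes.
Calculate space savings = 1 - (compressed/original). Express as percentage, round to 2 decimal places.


ratio = compressed/original = 55188/71805 = 0.768582
savings = 1 - ratio = 1 - 0.768582 = 0.231418
as a percentage: 0.231418 * 100 = 23.14%

Space savings = 1 - 55188/71805 = 23.14%


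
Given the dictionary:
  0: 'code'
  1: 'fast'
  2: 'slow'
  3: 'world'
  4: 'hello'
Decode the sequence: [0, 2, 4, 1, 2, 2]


Look up each index in the dictionary:
  0 -> 'code'
  2 -> 'slow'
  4 -> 'hello'
  1 -> 'fast'
  2 -> 'slow'
  2 -> 'slow'

Decoded: "code slow hello fast slow slow"


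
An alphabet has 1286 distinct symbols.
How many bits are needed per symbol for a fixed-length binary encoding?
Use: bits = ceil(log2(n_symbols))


log2(1286) = 10.3287
Bracket: 2^10 = 1024 < 1286 <= 2^11 = 2048
So ceil(log2(1286)) = 11

bits = ceil(log2(1286)) = ceil(10.3287) = 11 bits


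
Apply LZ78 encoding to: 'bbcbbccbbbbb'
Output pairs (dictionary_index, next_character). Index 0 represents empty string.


LZ78 encoding steps:
Dictionary: {0: ''}
Step 1: w='' (idx 0), next='b' -> output (0, 'b'), add 'b' as idx 1
Step 2: w='b' (idx 1), next='c' -> output (1, 'c'), add 'bc' as idx 2
Step 3: w='b' (idx 1), next='b' -> output (1, 'b'), add 'bb' as idx 3
Step 4: w='' (idx 0), next='c' -> output (0, 'c'), add 'c' as idx 4
Step 5: w='c' (idx 4), next='b' -> output (4, 'b'), add 'cb' as idx 5
Step 6: w='bb' (idx 3), next='b' -> output (3, 'b'), add 'bbb' as idx 6
Step 7: w='b' (idx 1), end of input -> output (1, '')


Encoded: [(0, 'b'), (1, 'c'), (1, 'b'), (0, 'c'), (4, 'b'), (3, 'b'), (1, '')]


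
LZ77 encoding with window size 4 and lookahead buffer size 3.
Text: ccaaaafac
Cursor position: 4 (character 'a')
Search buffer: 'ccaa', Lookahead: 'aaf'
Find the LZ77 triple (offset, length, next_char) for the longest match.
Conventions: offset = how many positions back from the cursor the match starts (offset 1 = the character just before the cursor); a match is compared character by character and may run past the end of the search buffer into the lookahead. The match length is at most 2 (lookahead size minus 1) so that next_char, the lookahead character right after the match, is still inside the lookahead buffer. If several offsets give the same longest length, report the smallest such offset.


Try each offset into the search buffer:
  offset=1 (pos 3, char 'a'): match length 2
  offset=2 (pos 2, char 'a'): match length 2
  offset=3 (pos 1, char 'c'): match length 0
  offset=4 (pos 0, char 'c'): match length 0
Longest match has length 2, found at offsets 1, 2; take the smallest, offset 1.
next_char = character at position 4 + 2 = 6 -> 'f'

Best match: offset=1, length=2 (matching 'aa' starting at position 3)
LZ77 triple: (1, 2, 'f')


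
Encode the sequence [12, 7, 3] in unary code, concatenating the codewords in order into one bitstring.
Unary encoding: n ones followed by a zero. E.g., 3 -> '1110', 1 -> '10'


Encode each number as n ones followed by a terminating 0:
  12 -> 1111111111110 (13 bits)
  7 -> 11111110 (8 bits)
  3 -> 1110 (4 bits)
Total length = 13 + 8 + 4 = 25 bits.

Unary([12, 7, 3]) = 1111111111110111111101110 (25 bits)


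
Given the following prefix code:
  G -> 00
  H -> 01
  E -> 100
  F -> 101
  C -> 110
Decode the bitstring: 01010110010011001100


Decoding step by step:
Bits 01 -> H
Bits 01 -> H
Bits 01 -> H
Bits 100 -> E
Bits 100 -> E
Bits 110 -> C
Bits 01 -> H
Bits 100 -> E


Decoded message: HHHEECHE


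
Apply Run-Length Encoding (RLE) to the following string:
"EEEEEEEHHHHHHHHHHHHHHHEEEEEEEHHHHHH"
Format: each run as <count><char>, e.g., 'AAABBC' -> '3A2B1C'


Scanning runs left to right:
  i=0: run of 'E' x 7 -> '7E'
  i=7: run of 'H' x 15 -> '15H'
  i=22: run of 'E' x 7 -> '7E'
  i=29: run of 'H' x 6 -> '6H'

RLE = 7E15H7E6H


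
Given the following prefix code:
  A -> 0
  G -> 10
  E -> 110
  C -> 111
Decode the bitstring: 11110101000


Decoding step by step:
Bits 111 -> C
Bits 10 -> G
Bits 10 -> G
Bits 10 -> G
Bits 0 -> A
Bits 0 -> A


Decoded message: CGGGAA


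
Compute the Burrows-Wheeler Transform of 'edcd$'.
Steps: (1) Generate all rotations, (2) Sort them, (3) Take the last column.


Rotations (sorted):
  0: $edcd -> last char: d
  1: cd$ed -> last char: d
  2: d$edc -> last char: c
  3: dcd$e -> last char: e
  4: edcd$ -> last char: $


BWT = ddce$


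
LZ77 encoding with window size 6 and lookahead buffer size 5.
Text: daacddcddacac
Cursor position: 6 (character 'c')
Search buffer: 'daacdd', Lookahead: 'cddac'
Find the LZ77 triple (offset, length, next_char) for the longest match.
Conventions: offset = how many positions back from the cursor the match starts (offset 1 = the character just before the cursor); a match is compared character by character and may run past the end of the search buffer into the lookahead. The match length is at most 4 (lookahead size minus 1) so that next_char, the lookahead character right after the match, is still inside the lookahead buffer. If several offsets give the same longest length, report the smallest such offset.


Try each offset into the search buffer:
  offset=1 (pos 5, char 'd'): match length 0
  offset=2 (pos 4, char 'd'): match length 0
  offset=3 (pos 3, char 'c'): match length 3
  offset=4 (pos 2, char 'a'): match length 0
  offset=5 (pos 1, char 'a'): match length 0
  offset=6 (pos 0, char 'd'): match length 0
Longest match has length 3 at offset 3.
next_char = character at position 6 + 3 = 9 -> 'a'

Best match: offset=3, length=3 (matching 'cdd' starting at position 3)
LZ77 triple: (3, 3, 'a')


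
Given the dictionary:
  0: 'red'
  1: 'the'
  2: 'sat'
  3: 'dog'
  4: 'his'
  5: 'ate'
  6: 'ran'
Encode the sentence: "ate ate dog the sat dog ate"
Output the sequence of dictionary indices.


Look up each word in the dictionary:
  'ate' -> 5
  'ate' -> 5
  'dog' -> 3
  'the' -> 1
  'sat' -> 2
  'dog' -> 3
  'ate' -> 5

Encoded: [5, 5, 3, 1, 2, 3, 5]


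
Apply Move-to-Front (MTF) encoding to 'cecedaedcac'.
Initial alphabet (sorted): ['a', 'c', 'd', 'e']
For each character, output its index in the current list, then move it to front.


MTF encoding:
'c': index 1 in ['a', 'c', 'd', 'e'] -> ['c', 'a', 'd', 'e']
'e': index 3 in ['c', 'a', 'd', 'e'] -> ['e', 'c', 'a', 'd']
'c': index 1 in ['e', 'c', 'a', 'd'] -> ['c', 'e', 'a', 'd']
'e': index 1 in ['c', 'e', 'a', 'd'] -> ['e', 'c', 'a', 'd']
'd': index 3 in ['e', 'c', 'a', 'd'] -> ['d', 'e', 'c', 'a']
'a': index 3 in ['d', 'e', 'c', 'a'] -> ['a', 'd', 'e', 'c']
'e': index 2 in ['a', 'd', 'e', 'c'] -> ['e', 'a', 'd', 'c']
'd': index 2 in ['e', 'a', 'd', 'c'] -> ['d', 'e', 'a', 'c']
'c': index 3 in ['d', 'e', 'a', 'c'] -> ['c', 'd', 'e', 'a']
'a': index 3 in ['c', 'd', 'e', 'a'] -> ['a', 'c', 'd', 'e']
'c': index 1 in ['a', 'c', 'd', 'e'] -> ['c', 'a', 'd', 'e']


Output: [1, 3, 1, 1, 3, 3, 2, 2, 3, 3, 1]


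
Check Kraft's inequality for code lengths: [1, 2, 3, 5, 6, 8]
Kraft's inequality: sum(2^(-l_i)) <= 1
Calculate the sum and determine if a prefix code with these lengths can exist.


Sum = 2^(-1) + 2^(-2) + 2^(-3) + 2^(-5) + 2^(-6) + 2^(-8)
    = 0.5 + 0.25 + 0.125 + 0.03125 + 0.015625 + 0.00390625
    = 237/256 = 0.92578125
Since 0.92578125 <= 1, Kraft's inequality IS satisfied.
A prefix code with these lengths CAN exist.

Kraft sum = 0.92578125. Satisfied.


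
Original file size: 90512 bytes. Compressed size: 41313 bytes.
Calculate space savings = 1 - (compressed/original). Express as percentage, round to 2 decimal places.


ratio = compressed/original = 41313/90512 = 0.456437
savings = 1 - ratio = 1 - 0.456437 = 0.543563
as a percentage: 0.543563 * 100 = 54.36%

Space savings = 1 - 41313/90512 = 54.36%


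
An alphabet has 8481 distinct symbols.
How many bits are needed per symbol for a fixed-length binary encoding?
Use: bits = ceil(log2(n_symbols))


log2(8481) = 13.05
Bracket: 2^13 = 8192 < 8481 <= 2^14 = 16384
So ceil(log2(8481)) = 14

bits = ceil(log2(8481)) = ceil(13.05) = 14 bits


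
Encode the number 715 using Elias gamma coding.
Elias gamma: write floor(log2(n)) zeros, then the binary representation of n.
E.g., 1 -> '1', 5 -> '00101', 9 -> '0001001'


num_bits = floor(log2(715)) + 1 = 10
leading_zeros = num_bits - 1 = 9
binary(715) = 1011001011

Elias gamma(715) = '000000000' + '1011001011' = 0000000001011001011 (19 bits)


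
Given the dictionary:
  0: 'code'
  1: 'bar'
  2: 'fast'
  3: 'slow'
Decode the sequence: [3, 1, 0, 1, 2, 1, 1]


Look up each index in the dictionary:
  3 -> 'slow'
  1 -> 'bar'
  0 -> 'code'
  1 -> 'bar'
  2 -> 'fast'
  1 -> 'bar'
  1 -> 'bar'

Decoded: "slow bar code bar fast bar bar"


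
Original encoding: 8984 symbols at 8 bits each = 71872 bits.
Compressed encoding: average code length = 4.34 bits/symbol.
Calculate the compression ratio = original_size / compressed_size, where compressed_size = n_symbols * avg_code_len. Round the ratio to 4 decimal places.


original_size = n_symbols * orig_bits = 8984 * 8 = 71872 bits
compressed_size = n_symbols * avg_code_len = 8984 * 4.34 = 38990.56 bits
ratio = original_size / compressed_size = 71872 / 38990.56 = 1.8433

Compression ratio = 1.8433


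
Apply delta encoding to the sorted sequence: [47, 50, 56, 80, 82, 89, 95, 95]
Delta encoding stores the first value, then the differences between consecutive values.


First value: 47
Deltas:
  50 - 47 = 3
  56 - 50 = 6
  80 - 56 = 24
  82 - 80 = 2
  89 - 82 = 7
  95 - 89 = 6
  95 - 95 = 0


Delta encoded: [47, 3, 6, 24, 2, 7, 6, 0]


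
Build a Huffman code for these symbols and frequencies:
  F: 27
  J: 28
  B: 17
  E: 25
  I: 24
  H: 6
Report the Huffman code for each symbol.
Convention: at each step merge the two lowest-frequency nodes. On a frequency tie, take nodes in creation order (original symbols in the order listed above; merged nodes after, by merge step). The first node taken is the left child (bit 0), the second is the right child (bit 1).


Huffman tree construction:
Step 1: Merge H(6) + B(17) = 23
Step 2: Merge (H+B)(23) + I(24) = 47
Step 3: Merge E(25) + F(27) = 52
Step 4: Merge J(28) + ((H+B)+I)(47) = 75
Step 5: Merge (E+F)(52) + (J+((H+B)+I))(75) = 127
Read each symbol's code off the tree from the root (left child = 0, right child = 1).

Codes:
  F: 01 (length 2)
  J: 10 (length 2)
  B: 1101 (length 4)
  E: 00 (length 2)
  I: 111 (length 3)
  H: 1100 (length 4)
Average code length: 324/127 = 2.5512 bits/symbol


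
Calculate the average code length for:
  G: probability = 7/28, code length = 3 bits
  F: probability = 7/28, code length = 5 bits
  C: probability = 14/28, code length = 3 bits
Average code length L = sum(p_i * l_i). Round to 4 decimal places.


Weighted contributions p_i * l_i:
  G: (7/28) * 3 = 21/28
  F: (7/28) * 5 = 35/28
  C: (14/28) * 3 = 42/28
Sum = (21 + 35 + 42)/28 = 98/28

L = 98/28 = 3.5000 bits/symbol


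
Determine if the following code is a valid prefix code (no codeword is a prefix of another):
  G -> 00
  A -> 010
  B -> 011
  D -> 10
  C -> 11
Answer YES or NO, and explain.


Checking each pair (does one codeword prefix another?):
  G='00' vs A='010': no prefix
  G='00' vs B='011': no prefix
  G='00' vs D='10': no prefix
  G='00' vs C='11': no prefix
  A='010' vs G='00': no prefix
  A='010' vs B='011': no prefix
  A='010' vs D='10': no prefix
  A='010' vs C='11': no prefix
  B='011' vs G='00': no prefix
  B='011' vs A='010': no prefix
  B='011' vs D='10': no prefix
  B='011' vs C='11': no prefix
  D='10' vs G='00': no prefix
  D='10' vs A='010': no prefix
  D='10' vs B='011': no prefix
  D='10' vs C='11': no prefix
  C='11' vs G='00': no prefix
  C='11' vs A='010': no prefix
  C='11' vs B='011': no prefix
  C='11' vs D='10': no prefix
No violation found over all pairs.

YES -- this is a valid prefix code. No codeword is a prefix of any other codeword.


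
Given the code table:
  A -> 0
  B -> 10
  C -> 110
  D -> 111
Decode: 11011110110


Decoding:
110 -> C
111 -> D
10 -> B
110 -> C


Result: CDBC


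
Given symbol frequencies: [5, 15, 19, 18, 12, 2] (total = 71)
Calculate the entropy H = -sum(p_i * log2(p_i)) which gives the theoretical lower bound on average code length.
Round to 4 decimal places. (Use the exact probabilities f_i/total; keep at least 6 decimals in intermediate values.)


Per-symbol terms -p_i * log2(p_i) with p_i = f_i/71:
  p = 5/71 = 0.070423: log2(p) = -3.827819, -p*log2(p) = 0.269565
  p = 15/71 = 0.211268: log2(p) = -2.242857, -p*log2(p) = 0.473843
  p = 19/71 = 0.267606: log2(p) = -1.901820, -p*log2(p) = 0.508938
  p = 18/71 = 0.253521: log2(p) = -1.979822, -p*log2(p) = 0.501927
  p = 12/71 = 0.169014: log2(p) = -2.564785, -p*log2(p) = 0.433485
  p = 2/71 = 0.028169: log2(p) = -5.149747, -p*log2(p) = 0.145063
H = 0.269565 + 0.473843 + 0.508938 + 0.501927 + 0.433485 + 0.145063 = 2.332821

H = 2.3328 bits/symbol


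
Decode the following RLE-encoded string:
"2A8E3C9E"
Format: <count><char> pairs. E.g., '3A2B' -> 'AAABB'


Expanding each <count><char> pair:
  2A -> 'AA'
  8E -> 'EEEEEEEE'
  3C -> 'CCC'
  9E -> 'EEEEEEEEE'

Decoded = AAEEEEEEEECCCEEEEEEEEE


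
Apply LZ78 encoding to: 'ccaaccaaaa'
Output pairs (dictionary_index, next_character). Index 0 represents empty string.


LZ78 encoding steps:
Dictionary: {0: ''}
Step 1: w='' (idx 0), next='c' -> output (0, 'c'), add 'c' as idx 1
Step 2: w='c' (idx 1), next='a' -> output (1, 'a'), add 'ca' as idx 2
Step 3: w='' (idx 0), next='a' -> output (0, 'a'), add 'a' as idx 3
Step 4: w='c' (idx 1), next='c' -> output (1, 'c'), add 'cc' as idx 4
Step 5: w='a' (idx 3), next='a' -> output (3, 'a'), add 'aa' as idx 5
Step 6: w='aa' (idx 5), end of input -> output (5, '')


Encoded: [(0, 'c'), (1, 'a'), (0, 'a'), (1, 'c'), (3, 'a'), (5, '')]


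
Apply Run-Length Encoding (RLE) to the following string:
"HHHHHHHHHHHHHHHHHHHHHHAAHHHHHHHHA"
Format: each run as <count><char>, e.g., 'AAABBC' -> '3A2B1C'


Scanning runs left to right:
  i=0: run of 'H' x 22 -> '22H'
  i=22: run of 'A' x 2 -> '2A'
  i=24: run of 'H' x 8 -> '8H'
  i=32: run of 'A' x 1 -> '1A'

RLE = 22H2A8H1A


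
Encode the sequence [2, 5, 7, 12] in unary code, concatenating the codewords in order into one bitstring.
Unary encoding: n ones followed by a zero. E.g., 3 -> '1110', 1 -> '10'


Encode each number as n ones followed by a terminating 0:
  2 -> 110 (3 bits)
  5 -> 111110 (6 bits)
  7 -> 11111110 (8 bits)
  12 -> 1111111111110 (13 bits)
Total length = 3 + 6 + 8 + 13 = 30 bits.

Unary([2, 5, 7, 12]) = 110111110111111101111111111110 (30 bits)


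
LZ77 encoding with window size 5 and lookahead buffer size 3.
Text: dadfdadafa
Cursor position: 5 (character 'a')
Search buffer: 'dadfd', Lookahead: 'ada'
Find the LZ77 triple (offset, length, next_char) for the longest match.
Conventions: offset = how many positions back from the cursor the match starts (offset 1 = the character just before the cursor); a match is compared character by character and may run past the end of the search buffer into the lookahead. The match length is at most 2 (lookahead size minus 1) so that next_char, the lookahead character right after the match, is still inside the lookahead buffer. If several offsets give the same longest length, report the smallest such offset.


Try each offset into the search buffer:
  offset=1 (pos 4, char 'd'): match length 0
  offset=2 (pos 3, char 'f'): match length 0
  offset=3 (pos 2, char 'd'): match length 0
  offset=4 (pos 1, char 'a'): match length 2
  offset=5 (pos 0, char 'd'): match length 0
Longest match has length 2 at offset 4.
next_char = character at position 5 + 2 = 7 -> 'a'

Best match: offset=4, length=2 (matching 'ad' starting at position 1)
LZ77 triple: (4, 2, 'a')
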